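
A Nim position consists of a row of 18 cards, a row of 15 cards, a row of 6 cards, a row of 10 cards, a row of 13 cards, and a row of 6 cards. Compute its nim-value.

26

Write each in binary and XOR column by column:
  10010  (18)
  01111  (15)
  00110  (6)
  01010  (10)
  01101  (13)
  00110  (6)
  -----
  11010  (26)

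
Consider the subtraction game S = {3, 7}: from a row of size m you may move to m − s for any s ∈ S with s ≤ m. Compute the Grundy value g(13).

Build the Grundy sequence with g(k) = mex{g(k−s) : s ∈ {3, 7}, s ≤ k}:
g(0) = mex{} = 0
g(1) = mex{} = 0
g(2) = mex{} = 0
g(3) = mex{0} = 1
g(4) = mex{0} = 1
g(5) = mex{0} = 1
g(6) = mex{1} = 0
g(7) = mex{0,1} = 2
g(8) = mex{0,1} = 2
g(9) = mex{0} = 1
g(10) = mex{1,2} = 0
g(11) = mex{1,2} = 0
g(12) = mex{1} = 0
g(13) = mex{0} = 1
So g(13) = 1.

1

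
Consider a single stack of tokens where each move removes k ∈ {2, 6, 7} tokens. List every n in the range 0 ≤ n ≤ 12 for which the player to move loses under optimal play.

Grundy values for subtraction set {2, 6, 7}:
g(0) = mex{} = 0
g(1) = mex{} = 0
g(2) = mex{0} = 1
g(3) = mex{0} = 1
g(4) = mex{1} = 0
g(5) = mex{1} = 0
g(6) = mex{0} = 1
g(7) = mex{0} = 1
g(8) = mex{0,1} = 2
g(9) = mex{1} = 0
g(10) = mex{0,1,2} = 3
g(11) = mex{0} = 1
g(12) = mex{0,1,3} = 2
The P-positions (g = 0) in 0..12 are 0, 1, 4, 5, 9.

0, 1, 4, 5, 9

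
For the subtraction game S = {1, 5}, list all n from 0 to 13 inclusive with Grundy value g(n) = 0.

0, 2, 4, 6, 8, 10, 12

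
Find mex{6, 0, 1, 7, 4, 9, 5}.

The values 0, 1 are all present; 2 is the first non-negative integer missing from the set.

2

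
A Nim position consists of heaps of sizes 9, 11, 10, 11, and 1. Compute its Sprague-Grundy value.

2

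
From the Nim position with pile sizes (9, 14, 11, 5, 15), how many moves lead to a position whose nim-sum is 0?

3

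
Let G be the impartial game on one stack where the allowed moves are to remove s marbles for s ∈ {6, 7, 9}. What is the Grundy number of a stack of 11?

Build the Grundy sequence with g(k) = mex{g(k−s) : s ∈ {6, 7, 9}, s ≤ k}:
g(0) = mex{} = 0
g(1) = mex{} = 0
g(2) = mex{} = 0
g(3) = mex{} = 0
g(4) = mex{} = 0
g(5) = mex{} = 0
g(6) = mex{0} = 1
g(7) = mex{0} = 1
g(8) = mex{0} = 1
g(9) = mex{0} = 1
g(10) = mex{0} = 1
g(11) = mex{0} = 1
So g(11) = 1.

1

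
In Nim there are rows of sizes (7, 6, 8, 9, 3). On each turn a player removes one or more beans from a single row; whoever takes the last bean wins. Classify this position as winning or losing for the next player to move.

Winning position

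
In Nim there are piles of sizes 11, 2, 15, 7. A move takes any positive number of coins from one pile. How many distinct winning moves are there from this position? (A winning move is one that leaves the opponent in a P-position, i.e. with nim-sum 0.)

Compute the nim-sum pairwise:
11 ^ 2 = 9
9 ^ 15 = 6
6 ^ 7 = 1
The overall nim-sum is X = 1. A pile of size p has a winning move iff p XOR X < p (reduce it to p XOR X).
  11: 11 XOR 1 = 10 < 11 — winning move (to 10).
  2: 2 XOR 1 = 3 ≥ 2 — no move.
  15: 15 XOR 1 = 14 < 15 — winning move (to 14).
  7: 7 XOR 1 = 6 < 7 — winning move (to 6).
That gives 3 winning moves.

3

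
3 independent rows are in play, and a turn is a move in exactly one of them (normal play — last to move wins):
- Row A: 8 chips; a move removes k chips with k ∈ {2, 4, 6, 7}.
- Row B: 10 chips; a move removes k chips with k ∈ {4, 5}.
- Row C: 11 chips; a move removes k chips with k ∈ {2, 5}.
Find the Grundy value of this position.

4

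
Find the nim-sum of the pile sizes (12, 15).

3

Compute the nim-sum pairwise:
12 ⊕ 15 = 3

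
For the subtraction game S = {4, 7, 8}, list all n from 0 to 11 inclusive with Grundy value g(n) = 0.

0, 1, 2, 3

Grundy values for subtraction set {4, 7, 8}:
k:     0  1  2  3  4  5  6  7  8  9 10 11
g(k):  0  0  0  0  1  1  1  1  2  2  2  2
The P-positions (g = 0) in 0..11 are 0, 1, 2, 3.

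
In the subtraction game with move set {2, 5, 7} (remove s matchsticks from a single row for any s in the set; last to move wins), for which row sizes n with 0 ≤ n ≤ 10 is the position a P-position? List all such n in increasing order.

0, 1, 4, 10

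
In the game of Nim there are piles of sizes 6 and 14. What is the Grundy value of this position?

Nim-sum: 6 ^ 14 = 8.

8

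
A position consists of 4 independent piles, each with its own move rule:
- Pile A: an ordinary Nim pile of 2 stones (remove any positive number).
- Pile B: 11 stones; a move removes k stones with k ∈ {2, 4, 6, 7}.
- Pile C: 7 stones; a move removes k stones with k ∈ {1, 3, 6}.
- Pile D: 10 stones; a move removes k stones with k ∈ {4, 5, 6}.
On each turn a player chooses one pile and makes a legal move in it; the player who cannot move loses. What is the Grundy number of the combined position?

0

Pile A is a plain Nim pile of size 2, so its Grundy value is 2.
For pile B, compute g(0), g(1), … with moves {2, 4, 6, 7}:
k:     0  1  2  3  4  5  6  7  8  9 10 11
g(k):  0  0  1  1  2  2  3  3  4  0  0  1
So g(11) = 1.
Build the Grundy sequence for pile C with g(k) = mex{g(k−s) : s ∈ {1, 3, 6}, s ≤ k}:
g(0) = mex{} = 0
g(1) = mex{0} = 1
g(2) = mex{1} = 0
g(3) = mex{0} = 1
g(4) = mex{1} = 0
g(5) = mex{0} = 1
g(6) = mex{0,1} = 2
g(7) = mex{0,1,2} = 3
So g(7) = 3.
Grundy values for pile D (subtraction set {4, 5, 6}):
k:     0  1  2  3  4  5  6  7  8  9 10
g(k):  0  0  0  0  1  1  1  1  2  2  0
So g(10) = 0.
The value of a disjunctive sum is the nim-sum of the parts.
Combined value = 2 ⊕ 1 ⊕ 3 ⊕ 0 = 0.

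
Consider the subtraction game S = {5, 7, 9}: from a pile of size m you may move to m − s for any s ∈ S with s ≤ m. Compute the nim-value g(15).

Build the Grundy sequence with g(k) = mex{g(k−s) : s ∈ {5, 7, 9}, s ≤ k}:
k:     0  1  2  3  4  5  6  7  8  9 10 11 12 13 14 15
g(k):  0  0  0  0  0  1  1  1  1  1  2  2  2  2  0  0
So g(15) = 0.

0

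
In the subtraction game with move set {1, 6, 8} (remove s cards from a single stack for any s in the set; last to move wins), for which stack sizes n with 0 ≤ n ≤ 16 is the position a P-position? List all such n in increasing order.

Grundy values for subtraction set {1, 6, 8}:
k:     0  1  2  3  4  5  6  7  8  9 10 11 12 13 14 15 16
g(k):  0  1  0  1  0  1  2  0  1  0  1  0  1  2  0  1  0
The P-positions (g = 0) in 0..16 are 0, 2, 4, 7, 9, 11, 14, 16.

0, 2, 4, 7, 9, 11, 14, 16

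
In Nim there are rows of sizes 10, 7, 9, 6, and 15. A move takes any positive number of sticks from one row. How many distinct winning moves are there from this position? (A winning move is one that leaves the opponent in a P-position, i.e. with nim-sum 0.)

3

Compute the nim-sum pairwise:
10 ^ 7 = 13
13 ^ 9 = 4
4 ^ 6 = 2
2 ^ 15 = 13
The overall nim-sum is X = 13. A row of size p has a winning move iff p XOR X < p (reduce it to p XOR X).
  10: 10 XOR 13 = 7 < 10 — winning move (to 7).
  7: 7 XOR 13 = 10 ≥ 7 — no move.
  9: 9 XOR 13 = 4 < 9 — winning move (to 4).
  6: 6 XOR 13 = 11 ≥ 6 — no move.
  15: 15 XOR 13 = 2 < 15 — winning move (to 2).
That gives 3 winning moves.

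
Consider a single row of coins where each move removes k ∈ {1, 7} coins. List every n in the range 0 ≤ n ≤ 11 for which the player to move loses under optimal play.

0, 2, 4, 6, 8, 10

Compute g(0), g(1), … for moves {1, 7}:
g(0) = mex{} = 0
g(1) = mex{0} = 1
g(2) = mex{1} = 0
g(3) = mex{0} = 1
g(4) = mex{1} = 0
g(5) = mex{0} = 1
g(6) = mex{1} = 0
g(7) = mex{0} = 1
g(8) = mex{1} = 0
g(9) = mex{0} = 1
g(10) = mex{1} = 0
g(11) = mex{0} = 1
The P-positions (g = 0) in 0..11 are 0, 2, 4, 6, 8, 10.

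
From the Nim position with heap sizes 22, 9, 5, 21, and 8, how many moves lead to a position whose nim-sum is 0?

3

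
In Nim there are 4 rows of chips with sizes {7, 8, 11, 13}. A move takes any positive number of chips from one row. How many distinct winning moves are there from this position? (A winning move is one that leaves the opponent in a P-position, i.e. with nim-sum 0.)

Nim-sum: 7 XOR 8 XOR 11 XOR 13 = 9.
The overall nim-sum is X = 9. A row of size p has a winning move iff p XOR X < p (reduce it to p XOR X).
  7: 7 XOR 9 = 14 ≥ 7 — no move.
  8: 8 XOR 9 = 1 < 8 — winning move (to 1).
  11: 11 XOR 9 = 2 < 11 — winning move (to 2).
  13: 13 XOR 9 = 4 < 13 — winning move (to 4).
That gives 3 winning moves.

3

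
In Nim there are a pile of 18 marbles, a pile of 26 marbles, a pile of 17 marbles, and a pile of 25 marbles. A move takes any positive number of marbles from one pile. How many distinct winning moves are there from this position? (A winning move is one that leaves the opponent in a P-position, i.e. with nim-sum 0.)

In binary:
  10010  (18)
  11010  (26)
  10001  (17)
  11001  (25)
  -----
  00000  (0)
The nim-sum is already 0, so every move leaves a nonzero nim-sum — there are no winning moves.

0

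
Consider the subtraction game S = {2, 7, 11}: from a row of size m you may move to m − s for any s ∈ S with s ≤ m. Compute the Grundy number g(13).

0

Compute g(0), g(1), … for moves {2, 7, 11}:
g(0) = mex{} = 0
g(1) = mex{} = 0
g(2) = mex{0} = 1
g(3) = mex{0} = 1
g(4) = mex{1} = 0
g(5) = mex{1} = 0
g(6) = mex{0} = 1
g(7) = mex{0} = 1
g(8) = mex{0,1} = 2
g(9) = mex{1} = 0
g(10) = mex{1,2} = 0
g(11) = mex{0} = 1
g(12) = mex{0} = 1
g(13) = mex{1} = 0
So g(13) = 0.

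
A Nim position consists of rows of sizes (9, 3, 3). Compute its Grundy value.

9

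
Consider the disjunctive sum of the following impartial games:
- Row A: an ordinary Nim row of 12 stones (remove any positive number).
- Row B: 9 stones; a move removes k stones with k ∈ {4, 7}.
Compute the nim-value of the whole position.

14

Row A is a plain Nim row of size 12, so its Grundy value is 12.
For row B, compute g(0), g(1), … with moves {4, 7}:
k:     0  1  2  3  4  5  6  7  8  9
g(k):  0  0  0  0  1  1  1  1  2  2
So g(9) = 2.
By the Sprague-Grundy theorem, the Grundy value of a sum of independent games is the XOR of the component values.
Combined value = 12 ⊕ 2 = 14.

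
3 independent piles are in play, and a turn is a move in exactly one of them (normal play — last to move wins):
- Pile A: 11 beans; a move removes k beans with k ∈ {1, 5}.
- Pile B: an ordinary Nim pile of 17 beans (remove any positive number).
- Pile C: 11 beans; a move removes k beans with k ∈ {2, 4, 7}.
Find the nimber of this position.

Grundy values for pile A (subtraction set {1, 5}):
g(0) = mex{} = 0
g(1) = mex{0} = 1
g(2) = mex{1} = 0
g(3) = mex{0} = 1
g(4) = mex{1} = 0
g(5) = mex{0} = 1
g(6) = mex{1} = 0
g(7) = mex{0} = 1
g(8) = mex{1} = 0
g(9) = mex{0} = 1
g(10) = mex{1} = 0
g(11) = mex{0} = 1
So g(11) = 1.
Pile B is a plain Nim pile of size 17, so its Grundy value is 17.
Grundy values for pile C (subtraction set {2, 4, 7}):
g(0) = mex{} = 0
g(1) = mex{} = 0
g(2) = mex{0} = 1
g(3) = mex{0} = 1
g(4) = mex{0,1} = 2
g(5) = mex{0,1} = 2
g(6) = mex{1,2} = 0
g(7) = mex{0,1,2} = 3
g(8) = mex{0,2} = 1
g(9) = mex{1,2,3} = 0
g(10) = mex{0,1} = 2
g(11) = mex{0,2,3} = 1
So g(11) = 1.
By the Sprague-Grundy theorem, the Grundy value of a sum of independent games is the XOR of the component values.
Combined value = 1 ⊕ 17 ⊕ 1 = 17.

17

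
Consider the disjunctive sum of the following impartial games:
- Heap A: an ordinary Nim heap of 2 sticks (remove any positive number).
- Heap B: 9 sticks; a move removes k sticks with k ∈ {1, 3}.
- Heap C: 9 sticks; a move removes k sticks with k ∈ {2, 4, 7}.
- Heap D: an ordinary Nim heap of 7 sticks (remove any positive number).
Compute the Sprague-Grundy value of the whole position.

Heap A is a plain Nim heap of size 2, so its Grundy value is 2.
For heap B, compute g(0), g(1), … with moves {1, 3}:
k:     0  1  2  3  4  5  6  7  8  9
g(k):  0  1  0  1  0  1  0  1  0  1
So g(9) = 1.
For heap C, compute g(0), g(1), … with moves {2, 4, 7}:
k:     0  1  2  3  4  5  6  7  8  9
g(k):  0  0  1  1  2  2  0  3  1  0
So g(9) = 0.
Heap D is a plain Nim heap of size 7, so its Grundy value is 7.
The value of a disjunctive sum is the nim-sum of the parts.
Combined value = 2 ⊕ 1 ⊕ 0 ⊕ 7 = 4.

4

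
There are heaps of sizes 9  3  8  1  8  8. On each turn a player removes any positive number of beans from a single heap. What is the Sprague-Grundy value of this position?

Nim-sum: 9 ⊕ 3 ⊕ 8 ⊕ 1 ⊕ 8 ⊕ 8 = 3.

3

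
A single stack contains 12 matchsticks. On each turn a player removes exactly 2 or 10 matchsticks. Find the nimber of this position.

0

Build the Grundy sequence with g(k) = mex{g(k−s) : s ∈ {2, 10}, s ≤ k}:
k:     0  1  2  3  4  5  6  7  8  9 10 11 12
g(k):  0  0  1  1  0  0  1  1  0  0  1  1  0
So g(12) = 0.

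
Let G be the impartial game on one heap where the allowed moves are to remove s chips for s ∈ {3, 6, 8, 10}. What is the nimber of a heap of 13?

0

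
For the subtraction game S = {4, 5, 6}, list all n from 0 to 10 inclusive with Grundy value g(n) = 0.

0, 1, 2, 3, 10

Grundy values for subtraction set {4, 5, 6}:
k:     0  1  2  3  4  5  6  7  8  9 10
g(k):  0  0  0  0  1  1  1  1  2  2  0
The P-positions (g = 0) in 0..10 are 0, 1, 2, 3, 10.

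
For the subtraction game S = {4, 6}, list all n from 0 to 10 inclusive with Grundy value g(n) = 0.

0, 1, 2, 3, 10

Compute g(0), g(1), … for moves {4, 6}:
k:     0  1  2  3  4  5  6  7  8  9 10
g(k):  0  0  0  0  1  1  1  1  2  2  0
The P-positions (g = 0) in 0..10 are 0, 1, 2, 3, 10.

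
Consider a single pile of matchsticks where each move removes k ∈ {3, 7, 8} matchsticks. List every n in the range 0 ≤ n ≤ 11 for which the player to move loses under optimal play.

Compute g(0), g(1), … for moves {3, 7, 8}:
k:     0  1  2  3  4  5  6  7  8  9 10 11
g(k):  0  0  0  1  1  1  0  2  2  1  3  0
The P-positions (g = 0) in 0..11 are 0, 1, 2, 6, 11.

0, 1, 2, 6, 11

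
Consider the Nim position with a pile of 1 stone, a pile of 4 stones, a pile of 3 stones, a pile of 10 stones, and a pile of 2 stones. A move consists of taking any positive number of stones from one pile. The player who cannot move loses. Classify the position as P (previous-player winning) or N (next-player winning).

N-position

In binary:
  0001  (1)
  0100  (4)
  0011  (3)
  1010  (10)
  0010  (2)
  ----
  1110  (14)
The nim-sum is 14 ≠ 0, so this is an N-position: the player to move can win.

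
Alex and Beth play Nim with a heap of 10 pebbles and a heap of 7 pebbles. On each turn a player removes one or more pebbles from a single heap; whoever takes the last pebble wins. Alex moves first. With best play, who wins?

Nim-sum: 10 XOR 7 = 13.
The nim-sum is 13 ≠ 0, so this is an N-position: the player to move can win; Alex has a winning move.

Alex wins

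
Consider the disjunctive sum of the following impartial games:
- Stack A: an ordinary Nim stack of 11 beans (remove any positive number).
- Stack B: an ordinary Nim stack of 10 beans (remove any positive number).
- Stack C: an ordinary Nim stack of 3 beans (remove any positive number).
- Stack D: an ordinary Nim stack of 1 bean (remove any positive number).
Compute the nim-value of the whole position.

3

Stack A is a plain Nim stack of size 11, so its Grundy value is 11.
Stack B is a plain Nim stack of size 10, so its Grundy value is 10.
Stack C is a plain Nim stack of size 3, so its Grundy value is 3.
Stack D is a plain Nim stack of size 1, so its Grundy value is 1.
By the Sprague-Grundy theorem, the Grundy value of a sum of independent games is the XOR of the component values.
Combined value = 11 ⊕ 10 ⊕ 3 ⊕ 1 = 3.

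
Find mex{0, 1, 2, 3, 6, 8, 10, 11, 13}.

4

The values 0, 1, 2, 3 are all present; 4 is the first non-negative integer missing from the set.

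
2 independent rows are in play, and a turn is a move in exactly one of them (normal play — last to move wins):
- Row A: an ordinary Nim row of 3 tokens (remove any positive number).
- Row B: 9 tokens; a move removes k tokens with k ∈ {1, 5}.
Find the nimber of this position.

Row A is a plain Nim row of size 3, so its Grundy value is 3.
Build the Grundy sequence for row B with g(k) = mex{g(k−s) : s ∈ {1, 5}, s ≤ k}:
g(0) = mex{} = 0
g(1) = mex{0} = 1
g(2) = mex{1} = 0
g(3) = mex{0} = 1
g(4) = mex{1} = 0
g(5) = mex{0} = 1
g(6) = mex{1} = 0
g(7) = mex{0} = 1
g(8) = mex{1} = 0
g(9) = mex{0} = 1
So g(9) = 1.
By the Sprague-Grundy theorem, the Grundy value of a sum of independent games is the XOR of the component values.
Combined value = 3 ⊕ 1 = 2.

2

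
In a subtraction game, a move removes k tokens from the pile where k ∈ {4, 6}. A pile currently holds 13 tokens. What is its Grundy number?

0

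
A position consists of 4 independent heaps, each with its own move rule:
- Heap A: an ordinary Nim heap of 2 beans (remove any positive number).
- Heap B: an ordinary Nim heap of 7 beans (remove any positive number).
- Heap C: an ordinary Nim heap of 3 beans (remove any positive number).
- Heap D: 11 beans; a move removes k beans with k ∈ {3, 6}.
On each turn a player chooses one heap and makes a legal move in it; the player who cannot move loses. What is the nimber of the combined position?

6

Heap A is a plain Nim heap of size 2, so its Grundy value is 2.
Heap B is a plain Nim heap of size 7, so its Grundy value is 7.
Heap C is a plain Nim heap of size 3, so its Grundy value is 3.
Grundy values for heap D (subtraction set {3, 6}):
k:     0  1  2  3  4  5  6  7  8  9 10 11
g(k):  0  0  0  1  1  1  2  2  2  0  0  0
So g(11) = 0.
By the Sprague-Grundy theorem, the Grundy value of a sum of independent games is the XOR of the component values.
Combined value = 2 XOR 7 XOR 3 XOR 0 = 6.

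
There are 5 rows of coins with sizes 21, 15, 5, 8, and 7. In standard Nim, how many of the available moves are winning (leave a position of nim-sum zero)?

1

Write each in binary and XOR column by column:
  10101  (21)
  01111  (15)
  00101  (5)
  01000  (8)
  00111  (7)
  -----
  10000  (16)
The overall nim-sum is X = 16. A row of size p has a winning move iff p XOR X < p (reduce it to p XOR X).
  21: 21 XOR 16 = 5 < 21 — winning move (to 5).
  15: 15 XOR 16 = 31 ≥ 15 — no move.
  5: 5 XOR 16 = 21 ≥ 5 — no move.
  8: 8 XOR 16 = 24 ≥ 8 — no move.
  7: 7 XOR 16 = 23 ≥ 7 — no move.
That gives 1 winning move.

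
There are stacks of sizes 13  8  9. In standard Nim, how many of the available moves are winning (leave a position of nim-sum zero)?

Nim-sum: 13 ^ 8 ^ 9 = 12.
The overall nim-sum is X = 12. A stack of size p has a winning move iff p XOR X < p (reduce it to p XOR X).
  13: 13 XOR 12 = 1 < 13 — winning move (to 1).
  8: 8 XOR 12 = 4 < 8 — winning move (to 4).
  9: 9 XOR 12 = 5 < 9 — winning move (to 5).
That gives 3 winning moves.

3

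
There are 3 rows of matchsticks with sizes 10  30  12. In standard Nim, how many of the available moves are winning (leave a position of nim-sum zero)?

Bitwise XOR of the heap sizes:
  01010  (10)
  11110  (30)
  01100  (12)
  -----
  11000  (24)
The overall nim-sum is X = 24. A row of size p has a winning move iff p XOR X < p (reduce it to p XOR X).
  10: 10 XOR 24 = 18 ≥ 10 — no move.
  30: 30 XOR 24 = 6 < 30 — winning move (to 6).
  12: 12 XOR 24 = 20 ≥ 12 — no move.
That gives 1 winning move.

1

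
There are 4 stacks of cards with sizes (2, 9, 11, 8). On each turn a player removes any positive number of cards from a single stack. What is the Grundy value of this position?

8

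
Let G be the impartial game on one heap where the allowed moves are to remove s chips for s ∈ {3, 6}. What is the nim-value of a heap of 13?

1

Grundy values for subtraction set {3, 6}:
k:     0  1  2  3  4  5  6  7  8  9 10 11 12 13
g(k):  0  0  0  1  1  1  2  2  2  0  0  0  1  1
So g(13) = 1.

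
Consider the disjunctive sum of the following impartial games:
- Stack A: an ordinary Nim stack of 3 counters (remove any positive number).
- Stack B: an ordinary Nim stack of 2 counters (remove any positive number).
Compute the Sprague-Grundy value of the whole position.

1

Stack A is a plain Nim stack of size 3, so its Grundy value is 3.
Stack B is a plain Nim stack of size 2, so its Grundy value is 2.
The value of a disjunctive sum is the nim-sum of the parts.
Combined value = 3 ⊕ 2 = 1.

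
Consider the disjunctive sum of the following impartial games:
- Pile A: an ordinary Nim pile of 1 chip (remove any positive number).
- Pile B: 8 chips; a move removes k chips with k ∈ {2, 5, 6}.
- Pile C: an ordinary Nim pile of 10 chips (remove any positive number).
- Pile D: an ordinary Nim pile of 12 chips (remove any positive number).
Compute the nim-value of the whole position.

7

Pile A is a plain Nim pile of size 1, so its Grundy value is 1.
Grundy values for pile B (subtraction set {2, 5, 6}):
g(0) = mex{} = 0
g(1) = mex{} = 0
g(2) = mex{0} = 1
g(3) = mex{0} = 1
g(4) = mex{1} = 0
g(5) = mex{0,1} = 2
g(6) = mex{0} = 1
g(7) = mex{0,1,2} = 3
g(8) = mex{1} = 0
So g(8) = 0.
Pile C is a plain Nim pile of size 10, so its Grundy value is 10.
Pile D is a plain Nim pile of size 12, so its Grundy value is 12.
The value of a disjunctive sum is the nim-sum of the parts.
Combined value = 1 ⊕ 0 ⊕ 10 ⊕ 12 = 7.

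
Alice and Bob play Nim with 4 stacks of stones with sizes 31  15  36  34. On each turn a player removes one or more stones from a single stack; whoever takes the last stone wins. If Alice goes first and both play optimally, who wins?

Alice wins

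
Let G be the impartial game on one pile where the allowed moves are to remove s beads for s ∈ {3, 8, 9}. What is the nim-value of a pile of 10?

1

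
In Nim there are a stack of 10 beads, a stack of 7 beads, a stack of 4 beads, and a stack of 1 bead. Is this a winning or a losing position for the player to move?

Winning position

Compute the nim-sum pairwise:
10 ^ 7 = 13
13 ^ 4 = 9
9 ^ 1 = 8
The nim-sum is 8 ≠ 0, so this is an N-position: the player to move can win.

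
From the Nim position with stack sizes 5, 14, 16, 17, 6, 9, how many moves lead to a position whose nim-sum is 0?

Compute the nim-sum pairwise:
5 XOR 14 = 11
11 XOR 16 = 27
27 XOR 17 = 10
10 XOR 6 = 12
12 XOR 9 = 5
The overall nim-sum is X = 5. A stack of size p has a winning move iff p XOR X < p (reduce it to p XOR X).
  5: 5 XOR 5 = 0 < 5 — winning move (to 0).
  14: 14 XOR 5 = 11 < 14 — winning move (to 11).
  16: 16 XOR 5 = 21 ≥ 16 — no move.
  17: 17 XOR 5 = 20 ≥ 17 — no move.
  6: 6 XOR 5 = 3 < 6 — winning move (to 3).
  9: 9 XOR 5 = 12 ≥ 9 — no move.
That gives 3 winning moves.

3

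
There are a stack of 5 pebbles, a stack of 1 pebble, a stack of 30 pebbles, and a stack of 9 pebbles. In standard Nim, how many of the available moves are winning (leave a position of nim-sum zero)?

In binary:
  00101  (5)
  00001  (1)
  11110  (30)
  01001  (9)
  -----
  10011  (19)
The overall nim-sum is X = 19. A stack of size p has a winning move iff p XOR X < p (reduce it to p XOR X).
  5: 5 XOR 19 = 22 ≥ 5 — no move.
  1: 1 XOR 19 = 18 ≥ 1 — no move.
  30: 30 XOR 19 = 13 < 30 — winning move (to 13).
  9: 9 XOR 19 = 26 ≥ 9 — no move.
That gives 1 winning move.

1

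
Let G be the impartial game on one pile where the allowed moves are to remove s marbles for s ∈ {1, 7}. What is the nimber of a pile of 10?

Build the Grundy sequence with g(k) = mex{g(k−s) : s ∈ {1, 7}, s ≤ k}:
g(0) = mex{} = 0
g(1) = mex{0} = 1
g(2) = mex{1} = 0
g(3) = mex{0} = 1
g(4) = mex{1} = 0
g(5) = mex{0} = 1
g(6) = mex{1} = 0
g(7) = mex{0} = 1
g(8) = mex{1} = 0
g(9) = mex{0} = 1
g(10) = mex{1} = 0
So g(10) = 0.

0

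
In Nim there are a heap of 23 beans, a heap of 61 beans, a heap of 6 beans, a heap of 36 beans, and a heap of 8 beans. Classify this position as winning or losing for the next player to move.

Losing position

Compute the nim-sum pairwise:
23 ^ 61 = 42
42 ^ 6 = 44
44 ^ 36 = 8
8 ^ 8 = 0
The nim-sum is 0, so this is a P-position: the player to move is in a losing position under optimal play.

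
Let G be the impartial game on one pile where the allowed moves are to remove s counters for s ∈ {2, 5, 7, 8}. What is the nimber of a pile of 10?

Compute g(0), g(1), … for moves {2, 5, 7, 8}:
k:     0  1  2  3  4  5  6  7  8  9 10
g(k):  0  0  1  1  0  2  1  3  2  2  0
So g(10) = 0.

0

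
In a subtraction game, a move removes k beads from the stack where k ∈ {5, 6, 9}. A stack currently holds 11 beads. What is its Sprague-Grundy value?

2

Compute g(0), g(1), … for moves {5, 6, 9}:
k:     0  1  2  3  4  5  6  7  8  9 10 11
g(k):  0  0  0  0  0  1  1  1  1  1  2  2
So g(11) = 2.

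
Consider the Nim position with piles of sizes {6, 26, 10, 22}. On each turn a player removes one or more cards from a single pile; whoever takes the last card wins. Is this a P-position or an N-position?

P-position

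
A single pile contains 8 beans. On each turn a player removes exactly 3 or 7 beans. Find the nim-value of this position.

Build the Grundy sequence with g(k) = mex{g(k−s) : s ∈ {3, 7}, s ≤ k}:
g(0) = mex{} = 0
g(1) = mex{} = 0
g(2) = mex{} = 0
g(3) = mex{0} = 1
g(4) = mex{0} = 1
g(5) = mex{0} = 1
g(6) = mex{1} = 0
g(7) = mex{0,1} = 2
g(8) = mex{0,1} = 2
So g(8) = 2.

2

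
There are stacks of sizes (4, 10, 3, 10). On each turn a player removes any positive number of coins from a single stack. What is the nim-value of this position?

7

Write each in binary and XOR column by column:
  0100  (4)
  1010  (10)
  0011  (3)
  1010  (10)
  ----
  0111  (7)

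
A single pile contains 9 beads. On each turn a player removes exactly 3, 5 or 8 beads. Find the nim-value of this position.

Grundy values for subtraction set {3, 5, 8}:
k:     0  1  2  3  4  5  6  7  8  9
g(k):  0  0  0  1  1  1  2  2  2  3
So g(9) = 3.

3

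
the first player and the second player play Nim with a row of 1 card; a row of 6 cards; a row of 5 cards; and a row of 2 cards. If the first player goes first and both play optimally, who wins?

the second player wins

Nim-sum: 1 ⊕ 6 ⊕ 5 ⊕ 2 = 0.
The nim-sum is 0, so this is a P-position: the player to move is in a losing position under optimal play; the first player is about to move from it and so loses — the second player wins.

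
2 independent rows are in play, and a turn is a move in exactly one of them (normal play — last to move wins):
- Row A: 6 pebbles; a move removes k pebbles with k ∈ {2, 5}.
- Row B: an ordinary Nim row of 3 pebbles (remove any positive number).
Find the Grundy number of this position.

2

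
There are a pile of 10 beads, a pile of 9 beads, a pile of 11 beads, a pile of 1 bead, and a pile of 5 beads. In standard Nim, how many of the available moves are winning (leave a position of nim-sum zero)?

3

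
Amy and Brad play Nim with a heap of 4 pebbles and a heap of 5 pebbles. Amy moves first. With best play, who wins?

Amy wins

Compute the nim-sum pairwise:
4 XOR 5 = 1
The nim-sum is 1 ≠ 0, so this is an N-position: the player to move can win; Amy has a winning move.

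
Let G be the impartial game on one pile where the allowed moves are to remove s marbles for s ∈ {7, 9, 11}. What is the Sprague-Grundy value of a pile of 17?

Grundy values for subtraction set {7, 9, 11}:
k:     0  1  2  3  4  5  6  7  8  9 10 11 12 13 14 15 16 17
g(k):  0  0  0  0  0  0  0  1  1  1  1  1  1  1  2  2  2  2
So g(17) = 2.

2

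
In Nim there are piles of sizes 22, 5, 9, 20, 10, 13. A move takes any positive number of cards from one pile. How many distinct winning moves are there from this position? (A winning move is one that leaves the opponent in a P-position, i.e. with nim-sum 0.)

Nim-sum: 22 ⊕ 5 ⊕ 9 ⊕ 20 ⊕ 10 ⊕ 13 = 9.
The overall nim-sum is X = 9. A pile of size p has a winning move iff p XOR X < p (reduce it to p XOR X).
  22: 22 XOR 9 = 31 ≥ 22 — no move.
  5: 5 XOR 9 = 12 ≥ 5 — no move.
  9: 9 XOR 9 = 0 < 9 — winning move (to 0).
  20: 20 XOR 9 = 29 ≥ 20 — no move.
  10: 10 XOR 9 = 3 < 10 — winning move (to 3).
  13: 13 XOR 9 = 4 < 13 — winning move (to 4).
That gives 3 winning moves.

3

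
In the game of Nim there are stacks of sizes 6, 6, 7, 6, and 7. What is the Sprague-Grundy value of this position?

Nim-sum: 6 XOR 6 XOR 7 XOR 6 XOR 7 = 6.

6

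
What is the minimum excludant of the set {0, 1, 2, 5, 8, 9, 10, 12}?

3

The values 0, 1, 2 are all present; 3 is the first non-negative integer missing from the set.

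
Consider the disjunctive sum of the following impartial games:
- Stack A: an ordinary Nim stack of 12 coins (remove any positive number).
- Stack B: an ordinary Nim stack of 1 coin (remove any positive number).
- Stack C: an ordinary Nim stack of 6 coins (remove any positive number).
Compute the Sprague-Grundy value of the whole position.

Stack A is a plain Nim stack of size 12, so its Grundy value is 12.
Stack B is a plain Nim stack of size 1, so its Grundy value is 1.
Stack C is a plain Nim stack of size 6, so its Grundy value is 6.
By the Sprague-Grundy theorem, the Grundy value of a sum of independent games is the XOR of the component values.
Combined value = 12 ⊕ 1 ⊕ 6 = 11.

11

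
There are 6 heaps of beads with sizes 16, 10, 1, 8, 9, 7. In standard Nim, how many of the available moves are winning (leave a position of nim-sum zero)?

1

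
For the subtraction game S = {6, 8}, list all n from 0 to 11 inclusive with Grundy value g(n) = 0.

0, 1, 2, 3, 4, 5

Grundy values for subtraction set {6, 8}:
g(0) = mex{} = 0
g(1) = mex{} = 0
g(2) = mex{} = 0
g(3) = mex{} = 0
g(4) = mex{} = 0
g(5) = mex{} = 0
g(6) = mex{0} = 1
g(7) = mex{0} = 1
g(8) = mex{0} = 1
g(9) = mex{0} = 1
g(10) = mex{0} = 1
g(11) = mex{0} = 1
The P-positions (g = 0) in 0..11 are 0, 1, 2, 3, 4, 5.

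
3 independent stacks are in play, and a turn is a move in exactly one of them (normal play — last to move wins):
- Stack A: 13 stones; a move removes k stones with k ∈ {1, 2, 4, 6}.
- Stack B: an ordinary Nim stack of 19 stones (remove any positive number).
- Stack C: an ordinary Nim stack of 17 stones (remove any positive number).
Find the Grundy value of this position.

0

For stack A, compute g(0), g(1), … with moves {1, 2, 4, 6}:
k:     0  1  2  3  4  5  6  7  8  9 10 11 12 13
g(k):  0  1  2  0  1  2  3  4  0  1  2  0  1  2
So g(13) = 2.
Stack B is a plain Nim stack of size 19, so its Grundy value is 19.
Stack C is a plain Nim stack of size 17, so its Grundy value is 17.
The value of a disjunctive sum is the nim-sum of the parts.
Combined value = 2 ⊕ 19 ⊕ 17 = 0.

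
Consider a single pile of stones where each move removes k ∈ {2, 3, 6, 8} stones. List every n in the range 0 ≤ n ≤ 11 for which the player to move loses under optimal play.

0, 1, 5, 10

Build the Grundy sequence with g(k) = mex{g(k−s) : s ∈ {2, 3, 6, 8}, s ≤ k}:
k:     0  1  2  3  4  5  6  7  8  9 10 11
g(k):  0  0  1  1  2  0  3  1  2  2  0  3
The P-positions (g = 0) in 0..11 are 0, 1, 5, 10.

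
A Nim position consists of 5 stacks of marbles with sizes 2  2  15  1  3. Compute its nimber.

13

In binary:
  0010  (2)
  0010  (2)
  1111  (15)
  0001  (1)
  0011  (3)
  ----
  1101  (13)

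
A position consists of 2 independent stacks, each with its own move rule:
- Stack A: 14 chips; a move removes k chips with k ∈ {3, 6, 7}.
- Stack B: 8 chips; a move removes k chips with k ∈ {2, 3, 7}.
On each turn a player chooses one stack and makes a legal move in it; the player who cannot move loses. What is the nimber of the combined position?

0

Build the Grundy sequence for stack A with g(k) = mex{g(k−s) : s ∈ {3, 6, 7}, s ≤ k}:
k:     0  1  2  3  4  5  6  7  8  9 10 11 12 13 14
g(k):  0  0  0  1  1  1  2  2  2  3  0  0  0  1  1
So g(14) = 1.
Grundy values for stack B (subtraction set {2, 3, 7}):
g(0) = mex{} = 0
g(1) = mex{} = 0
g(2) = mex{0} = 1
g(3) = mex{0} = 1
g(4) = mex{0,1} = 2
g(5) = mex{1} = 0
g(6) = mex{1,2} = 0
g(7) = mex{0,2} = 1
g(8) = mex{0} = 1
So g(8) = 1.
By the Sprague-Grundy theorem, the Grundy value of a sum of independent games is the XOR of the component values.
Combined value = 1 ⊕ 1 = 0.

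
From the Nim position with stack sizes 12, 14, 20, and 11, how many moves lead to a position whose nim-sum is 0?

Compute the nim-sum pairwise:
12 XOR 14 = 2
2 XOR 20 = 22
22 XOR 11 = 29
The overall nim-sum is X = 29. A stack of size p has a winning move iff p XOR X < p (reduce it to p XOR X).
  12: 12 XOR 29 = 17 ≥ 12 — no move.
  14: 14 XOR 29 = 19 ≥ 14 — no move.
  20: 20 XOR 29 = 9 < 20 — winning move (to 9).
  11: 11 XOR 29 = 22 ≥ 11 — no move.
That gives 1 winning move.

1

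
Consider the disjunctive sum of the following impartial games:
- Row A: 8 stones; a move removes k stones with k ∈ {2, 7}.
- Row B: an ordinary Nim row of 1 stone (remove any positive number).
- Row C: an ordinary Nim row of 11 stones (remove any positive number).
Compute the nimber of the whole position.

8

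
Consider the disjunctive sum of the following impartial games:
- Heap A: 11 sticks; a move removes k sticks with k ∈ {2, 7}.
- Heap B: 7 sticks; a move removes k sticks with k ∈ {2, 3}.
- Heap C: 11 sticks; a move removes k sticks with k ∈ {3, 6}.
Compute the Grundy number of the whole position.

Grundy values for heap A (subtraction set {2, 7}):
g(0) = mex{} = 0
g(1) = mex{} = 0
g(2) = mex{0} = 1
g(3) = mex{0} = 1
g(4) = mex{1} = 0
g(5) = mex{1} = 0
g(6) = mex{0} = 1
g(7) = mex{0} = 1
g(8) = mex{0,1} = 2
g(9) = mex{1} = 0
g(10) = mex{1,2} = 0
g(11) = mex{0} = 1
So g(11) = 1.
For heap B, compute g(0), g(1), … with moves {2, 3}:
k:     0  1  2  3  4  5  6  7
g(k):  0  0  1  1  2  0  0  1
So g(7) = 1.
For heap C, compute g(0), g(1), … with moves {3, 6}:
g(0) = mex{} = 0
g(1) = mex{} = 0
g(2) = mex{} = 0
g(3) = mex{0} = 1
g(4) = mex{0} = 1
g(5) = mex{0} = 1
g(6) = mex{0,1} = 2
g(7) = mex{0,1} = 2
g(8) = mex{0,1} = 2
g(9) = mex{1,2} = 0
g(10) = mex{1,2} = 0
g(11) = mex{1,2} = 0
So g(11) = 0.
The value of a disjunctive sum is the nim-sum of the parts.
Combined value = 1 XOR 1 XOR 0 = 0.

0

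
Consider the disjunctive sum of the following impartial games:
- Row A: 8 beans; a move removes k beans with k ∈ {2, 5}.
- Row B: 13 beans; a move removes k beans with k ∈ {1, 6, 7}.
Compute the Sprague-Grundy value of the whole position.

1

Grundy values for row A (subtraction set {2, 5}):
k:     0  1  2  3  4  5  6  7  8
g(k):  0  0  1  1  0  2  1  0  0
So g(8) = 0.
Grundy values for row B (subtraction set {1, 6, 7}):
g(0) = mex{} = 0
g(1) = mex{0} = 1
g(2) = mex{1} = 0
g(3) = mex{0} = 1
g(4) = mex{1} = 0
g(5) = mex{0} = 1
g(6) = mex{0,1} = 2
g(7) = mex{0,1,2} = 3
g(8) = mex{0,1,3} = 2
g(9) = mex{0,1,2} = 3
g(10) = mex{0,1,3} = 2
g(11) = mex{0,1,2} = 3
g(12) = mex{1,2,3} = 0
g(13) = mex{0,2,3} = 1
So g(13) = 1.
The value of a disjunctive sum is the nim-sum of the parts.
Combined value = 0 XOR 1 = 1.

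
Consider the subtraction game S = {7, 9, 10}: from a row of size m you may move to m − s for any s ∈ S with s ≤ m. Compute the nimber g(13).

Compute g(0), g(1), … for moves {7, 9, 10}:
g(0) = mex{} = 0
g(1) = mex{} = 0
g(2) = mex{} = 0
g(3) = mex{} = 0
g(4) = mex{} = 0
g(5) = mex{} = 0
g(6) = mex{} = 0
g(7) = mex{0} = 1
g(8) = mex{0} = 1
g(9) = mex{0} = 1
g(10) = mex{0} = 1
g(11) = mex{0} = 1
g(12) = mex{0} = 1
g(13) = mex{0} = 1
So g(13) = 1.

1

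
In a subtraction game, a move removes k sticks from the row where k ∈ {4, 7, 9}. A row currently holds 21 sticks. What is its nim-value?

Compute g(0), g(1), … for moves {4, 7, 9}:
k:     0  1  2  3  4  5  6  7  8  9 10 11 12 13 14 15 16 17 18 19 20 21
g(k):  0  0  0  0  1  1  1  1  2  2  2  2  3  0  0  0  0  1  1  1  1  2
So g(21) = 2.

2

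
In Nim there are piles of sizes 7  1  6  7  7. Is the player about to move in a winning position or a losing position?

Losing position

Compute the nim-sum pairwise:
7 ⊕ 1 = 6
6 ⊕ 6 = 0
0 ⊕ 7 = 7
7 ⊕ 7 = 0
The nim-sum is 0, so this is a P-position: the player to move is in a losing position under optimal play.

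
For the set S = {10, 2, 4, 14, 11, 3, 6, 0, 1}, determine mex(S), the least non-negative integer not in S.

5

The values 0, 1, 2, 3, 4 are all present; 5 is the first non-negative integer missing from the set.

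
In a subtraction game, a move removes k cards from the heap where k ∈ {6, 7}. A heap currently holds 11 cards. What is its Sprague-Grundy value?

1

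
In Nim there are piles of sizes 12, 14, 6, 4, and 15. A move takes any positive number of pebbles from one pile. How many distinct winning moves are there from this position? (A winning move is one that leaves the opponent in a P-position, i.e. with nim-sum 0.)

3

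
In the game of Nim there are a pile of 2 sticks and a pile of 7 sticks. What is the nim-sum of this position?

5

Nim-sum: 2 ⊕ 7 = 5.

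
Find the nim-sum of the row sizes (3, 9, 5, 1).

Nim-sum: 3 ^ 9 ^ 5 ^ 1 = 14.

14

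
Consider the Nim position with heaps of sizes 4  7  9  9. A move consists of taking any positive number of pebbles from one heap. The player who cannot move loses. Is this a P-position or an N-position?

Compute the nim-sum pairwise:
4 XOR 7 = 3
3 XOR 9 = 10
10 XOR 9 = 3
The nim-sum is 3 ≠ 0, so this is an N-position: the player to move can win.

N-position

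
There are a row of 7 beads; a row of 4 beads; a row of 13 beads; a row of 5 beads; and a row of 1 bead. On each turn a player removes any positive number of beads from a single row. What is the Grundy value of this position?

10

Nim-sum: 7 ⊕ 4 ⊕ 13 ⊕ 5 ⊕ 1 = 10.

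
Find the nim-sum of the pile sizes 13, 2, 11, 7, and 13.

14

Nim-sum: 13 ^ 2 ^ 11 ^ 7 ^ 13 = 14.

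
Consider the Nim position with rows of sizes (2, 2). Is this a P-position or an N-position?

Nim-sum: 2 ⊕ 2 = 0.
The nim-sum is 0, so this is a P-position: the player to move is in a losing position under optimal play.

P-position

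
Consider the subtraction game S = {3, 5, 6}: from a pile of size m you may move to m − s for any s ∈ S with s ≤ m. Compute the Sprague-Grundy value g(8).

2

Build the Grundy sequence with g(k) = mex{g(k−s) : s ∈ {3, 5, 6}, s ≤ k}:
g(0) = mex{} = 0
g(1) = mex{} = 0
g(2) = mex{} = 0
g(3) = mex{0} = 1
g(4) = mex{0} = 1
g(5) = mex{0} = 1
g(6) = mex{0,1} = 2
g(7) = mex{0,1} = 2
g(8) = mex{0,1} = 2
So g(8) = 2.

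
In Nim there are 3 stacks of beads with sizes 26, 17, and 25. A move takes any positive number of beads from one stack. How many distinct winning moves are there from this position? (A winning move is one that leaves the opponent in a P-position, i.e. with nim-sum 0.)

Write each in binary and XOR column by column:
  11010  (26)
  10001  (17)
  11001  (25)
  -----
  10010  (18)
The overall nim-sum is X = 18. A stack of size p has a winning move iff p XOR X < p (reduce it to p XOR X).
  26: 26 XOR 18 = 8 < 26 — winning move (to 8).
  17: 17 XOR 18 = 3 < 17 — winning move (to 3).
  25: 25 XOR 18 = 11 < 25 — winning move (to 11).
That gives 3 winning moves.

3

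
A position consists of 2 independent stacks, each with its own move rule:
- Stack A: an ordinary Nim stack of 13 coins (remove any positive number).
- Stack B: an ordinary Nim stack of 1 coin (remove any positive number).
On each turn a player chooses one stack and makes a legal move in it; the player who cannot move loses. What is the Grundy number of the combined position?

Stack A is a plain Nim stack of size 13, so its Grundy value is 13.
Stack B is a plain Nim stack of size 1, so its Grundy value is 1.
By the Sprague-Grundy theorem, the Grundy value of a sum of independent games is the XOR of the component values.
Combined value = 13 XOR 1 = 12.

12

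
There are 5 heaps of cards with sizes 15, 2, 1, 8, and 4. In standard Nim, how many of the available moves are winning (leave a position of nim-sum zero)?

Nim-sum: 15 XOR 2 XOR 1 XOR 8 XOR 4 = 0.
The nim-sum is already 0, so every move leaves a nonzero nim-sum — there are no winning moves.

0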